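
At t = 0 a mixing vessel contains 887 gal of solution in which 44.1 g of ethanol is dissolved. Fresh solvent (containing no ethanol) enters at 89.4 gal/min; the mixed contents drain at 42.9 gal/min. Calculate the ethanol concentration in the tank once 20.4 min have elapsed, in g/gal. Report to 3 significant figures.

0.0123 g/gal

Total volume: dV/dt = Q_in − Q_out = 46.500 gal/min, so V(t) = 887 + 46.500 t and V(20.4) = 1835.6 gal.
Species balance (pure solvent in): dm/dt = −Q_out · m/V(t).
Separate: dm/m = −Q_out dt/V(t) ⇒ ln(m/m₀) = −(Q_out/(Q_in−Q_out)) ln(V/V₀).
m = m₀ (V₀/V)^(Q_out/(Q_in−Q_out)) = 44.1 × (887/1835.6)^(0.92258) = 22.544 g.
C = m/V = 22.544/1835.6 = 0.012282 g/gal.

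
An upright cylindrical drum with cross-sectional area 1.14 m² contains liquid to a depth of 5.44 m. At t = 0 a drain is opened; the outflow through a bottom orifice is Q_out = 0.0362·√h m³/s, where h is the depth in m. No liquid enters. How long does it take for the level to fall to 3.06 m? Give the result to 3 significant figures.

36.7 s

Volume balance on the tank: A dh/dt = −0.0362 √h.
∫ h^(−1/2) dh = −(0.0362/A) ∫ dt, giving 2√h = 2√h₀ − (0.0362/A) t.
t = 2A(√h₀ − √h)/0.0362 = 2·1.14·(√5.44 − √3.06)/0.0362
  = 2.2800 × (2.3324 − 1.7493) / 0.0362 = 36.725 s.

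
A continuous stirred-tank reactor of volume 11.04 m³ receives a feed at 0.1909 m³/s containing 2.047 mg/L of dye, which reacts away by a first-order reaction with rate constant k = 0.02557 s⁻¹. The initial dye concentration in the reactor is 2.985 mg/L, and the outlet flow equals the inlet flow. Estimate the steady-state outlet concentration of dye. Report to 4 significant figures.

V dC/dt = Q(C_in − C) − k V C.
Steady state (dC/dt = 0): C_ss = Q C_in/(Q + kV) = C_in/(1 + kV/Q).
C_ss = 0.1909·2.047/(0.1909 + 0.02557·11.04) = 0.390772/0.473193 = 0.825820 mg/L.

0.8258 mg/L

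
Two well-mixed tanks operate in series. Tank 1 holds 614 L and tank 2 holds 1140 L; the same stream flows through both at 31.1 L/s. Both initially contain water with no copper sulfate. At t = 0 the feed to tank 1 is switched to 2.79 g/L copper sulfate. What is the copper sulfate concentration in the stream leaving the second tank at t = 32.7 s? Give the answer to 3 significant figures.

0.934 g/L

Each tank obeys Vᵢ dCᵢ/dt = Q(Cᵢ₋₁ − Cᵢ), so τᵢ = Vᵢ/Q.
τ₁ = 614/31.1 = 19.743 s; τ₂ = 1140/31.1 = 36.656 s.
Solving the cascade with C₁(0)=C₂(0)=0 gives C₂(t) = C_in[1 − (τ₁ e^(−t/τ₁) − τ₂ e^(−t/τ₂))/(τ₁ − τ₂)].
At t = 32.7: e^(−t/τ₁) = 0.19084, e^(−t/τ₂) = 0.40980.
C₂ = 2.79·[1 − (19.743·0.19084 − 36.656·0.40980)/(-16.913)] = 2.79·0.33461 = 0.93355 g/L.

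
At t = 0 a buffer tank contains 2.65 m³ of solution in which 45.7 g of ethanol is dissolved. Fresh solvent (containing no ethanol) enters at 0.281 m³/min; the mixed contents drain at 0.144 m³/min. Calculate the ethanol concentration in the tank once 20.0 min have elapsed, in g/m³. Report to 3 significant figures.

4.02 g/m³

Total volume: dV/dt = Q_in − Q_out = 0.13700 m³/min, so V(t) = 2.65 + 0.13700 t and V(20.0) = 5.3900 m³.
Species balance (pure solvent in): dm/dt = −Q_out · m/V(t).
dm/m = −Q_out dt/(V₀ + 0.13700 t); integrating gives ln(m/m₀) = −(Q_out/(Q_in−Q_out)) ln(V/V₀).
m = m₀ (V₀/V)^(Q_out/(Q_in−Q_out)) = 45.7 × (2.65/5.3900)^(1.0511) = 21.668 g.
C = m/V = 21.668/5.3900 = 4.0200 g/m³.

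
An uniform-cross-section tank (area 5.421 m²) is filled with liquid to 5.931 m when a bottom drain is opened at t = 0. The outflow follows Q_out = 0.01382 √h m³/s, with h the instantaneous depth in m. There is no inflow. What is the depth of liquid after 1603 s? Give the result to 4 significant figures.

Volume balance on the tank: A dh/dt = −0.01382 √h.
This is separable: 2 d(√h)/dt = −0.01382/A, so √h = √h₀ − (0.01382/(2A)) t.
√h = √5.931 − 0.01382·1603/(2·5.421) = 2.43536 − 2.04330 = 0.392064.
h = 0.392064² = 0.153714 m.

0.1537 m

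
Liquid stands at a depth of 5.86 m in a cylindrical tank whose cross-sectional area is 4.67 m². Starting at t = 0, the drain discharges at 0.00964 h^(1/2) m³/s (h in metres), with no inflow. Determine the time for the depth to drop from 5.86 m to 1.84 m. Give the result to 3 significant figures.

Mass balance (ρ constant): A dh/dt = −0.00964 √h.
Separate and integrate: 2(√h − √h₀) = −(0.00964/A) t.
t = 2A(√h₀ − √h)/0.00964 = 2·4.67·(√5.86 − √1.84)/0.00964
  = 9.3400 × (2.4207 − 1.3565) / 0.00964 = 1031.2 s.

1030 s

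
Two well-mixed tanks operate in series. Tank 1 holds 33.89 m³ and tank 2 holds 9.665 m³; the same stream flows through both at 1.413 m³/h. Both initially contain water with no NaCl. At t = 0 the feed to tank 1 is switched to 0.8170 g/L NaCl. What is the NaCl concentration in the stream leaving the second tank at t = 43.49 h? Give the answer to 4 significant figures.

0.6311 g/L

Species balance on tank i: dCᵢ/dt = (Cᵢ₋₁ − Cᵢ)/τᵢ with τᵢ = Vᵢ/Q.
τ₁ = 33.89/1.413 = 23.9844 h; τ₂ = 9.665/1.413 = 6.84006 h.
Solving the cascade with C₁(0)=C₂(0)=0 gives C₂(t) = C_in[1 − (τ₁ e^(−t/τ₁) − τ₂ e^(−t/τ₂))/(τ₁ − τ₂)].
At t = 43.49: e^(−t/τ₁) = 0.163122, e^(−t/τ₂) = 0.00173260.
C₂ = 0.8170·[1 − (23.9844·0.163122 − 6.84006·0.00173260)/(17.1444)] = 0.8170·0.772489 = 0.631124 g/L.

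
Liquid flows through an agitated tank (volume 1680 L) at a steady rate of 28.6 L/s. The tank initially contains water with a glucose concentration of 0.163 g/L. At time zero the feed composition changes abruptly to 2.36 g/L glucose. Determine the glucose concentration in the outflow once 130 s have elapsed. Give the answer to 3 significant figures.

2.12 g/L

Species balance on the tank: V dC/dt = Q(C_in − C).
So dC/dt = (C_in − C)/τ with τ = V/Q = 1680/28.6 = 58.741 s.
Solution: C(t) = C_in + (C₀ − C_in) e^(−t/τ).
C(130) = 2.36 + (0.163 − 2.36)·e^(−130/58.741) = 2.36 + (-2.1970)·0.10936 = 2.1197 g/L.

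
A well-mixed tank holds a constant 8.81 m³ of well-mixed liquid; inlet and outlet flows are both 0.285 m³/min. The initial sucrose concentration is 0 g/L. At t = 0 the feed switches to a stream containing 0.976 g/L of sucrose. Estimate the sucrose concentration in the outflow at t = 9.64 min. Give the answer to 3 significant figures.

Unsteady species balance (constant V, well mixed): V dC/dt = Q(C_in − C).
Rewrite as dC/dt + C/τ = C_in/τ, τ = V/Q = 30.912 min.
Solution: C(t) = C_in + (C₀ − C_in) e^(−t/τ).
C(9.64) = 0.976 + (0 − 0.976)·e^(−9.64/30.912) = 0.976 + (-0.97600)·0.73209 = 0.26148 g/L.

0.261 g/L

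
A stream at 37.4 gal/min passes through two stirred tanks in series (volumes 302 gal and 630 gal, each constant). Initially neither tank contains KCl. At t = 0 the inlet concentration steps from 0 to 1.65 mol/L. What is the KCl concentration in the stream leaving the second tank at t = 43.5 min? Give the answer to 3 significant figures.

1.42 mol/L

Species balance on tank i: dCᵢ/dt = (Cᵢ₋₁ − Cᵢ)/τᵢ with τᵢ = Vᵢ/Q.
τ₁ = 302/37.4 = 8.0749 min; τ₂ = 630/37.4 = 16.845 min.
Tank 1: C₁ = C_in(1 − e^(−t/τ₁)). Tank 2 (τ₁ ≠ τ₂): C₂ = C_in[1 − (τ₁ e^(−t/τ₁) − τ₂ e^(−t/τ₂))/(τ₁ − τ₂)].
At t = 43.5: e^(−t/τ₁) = 0.0045753, e^(−t/τ₂) = 0.075594.
C₂ = 1.65·[1 − (8.0749·0.0045753 − 16.845·0.075594)/(-8.7701)] = 1.65·0.85902 = 1.4174 mol/L.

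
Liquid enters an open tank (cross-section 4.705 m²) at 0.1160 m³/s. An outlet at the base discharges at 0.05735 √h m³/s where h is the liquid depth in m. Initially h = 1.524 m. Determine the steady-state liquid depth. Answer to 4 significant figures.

A dh/dt = Q_in − 0.05735 √h. Steady state requires inflow = outflow:
Q_in = 0.05735 √h_ss ⇒ √h_ss = 0.1160/0.05735 = 2.02267.
h_ss = 2.02267² = 4.09119 m. (Since h₀ = 1.524 m < h_ss, the level will rise toward this value.)

4.091 m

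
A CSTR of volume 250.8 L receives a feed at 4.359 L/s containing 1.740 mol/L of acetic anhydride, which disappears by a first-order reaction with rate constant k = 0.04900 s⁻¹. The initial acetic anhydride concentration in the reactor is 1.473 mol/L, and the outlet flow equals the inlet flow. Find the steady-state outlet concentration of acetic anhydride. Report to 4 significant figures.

0.4556 mol/L

Accumulation = in − out − consumed: V dC/dt = Q C_in − Q C − k V C.
At steady state: 0 = Q C_in − (Q + kV) C_ss, so C_ss = Q C_in/(Q + kV).
C_ss = 4.359·1.740/(4.359 + 0.04900·250.8) = 7.58466/16.6482 = 0.455584 mol/L.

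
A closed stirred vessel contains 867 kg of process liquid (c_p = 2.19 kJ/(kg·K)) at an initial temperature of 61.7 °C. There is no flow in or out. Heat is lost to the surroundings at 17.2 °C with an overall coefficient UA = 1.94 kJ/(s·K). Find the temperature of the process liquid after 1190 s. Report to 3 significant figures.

30.4 °C

M c_p dT/dt = −UA(T − T_amb).
dT/dt = (T_ss − T)/τ with T_ss = T_amb = 17.200 °C, τ = M c_p/UA = 867·2.19/1.94 = 978.73 s.
T approaches T_ss exponentially: T(t) = T_ss + (T₀ − T_ss) e^(−t/τ).
T(1190) = 17.200 + (44.500)·0.29645 = 30.392 °C.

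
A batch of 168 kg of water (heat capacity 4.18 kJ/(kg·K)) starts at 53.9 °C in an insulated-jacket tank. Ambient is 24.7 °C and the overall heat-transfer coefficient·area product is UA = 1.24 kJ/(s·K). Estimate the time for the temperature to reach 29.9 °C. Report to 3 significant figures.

Unsteady energy balance on the tank contents: M c_p dT/dt = −UA(T − T_amb).
τ = M c_p/UA = 566.32 s; T_ss = T_amb = 24.700 °C.
T(t) = T_ss + (T₀ − T_ss)e^(−t/τ); set T = 29.9:
t = −τ ln[(T − T_ss)/(T₀ − T_ss)] = −566.32 · ln(0.17808) = 977.20 s.

977 s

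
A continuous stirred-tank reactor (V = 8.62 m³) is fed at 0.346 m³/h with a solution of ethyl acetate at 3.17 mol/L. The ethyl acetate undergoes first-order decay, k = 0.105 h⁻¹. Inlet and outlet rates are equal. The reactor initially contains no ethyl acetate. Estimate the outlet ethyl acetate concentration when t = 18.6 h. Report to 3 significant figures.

0.818 mol/L

V dC/dt = Q(C_in − C) − k V C.
This is linear with rate a = Q/V + k = 0.14514 h⁻¹.
C_ss = Q C_in/(Q + kV) = 0.87668 mol/L; C(t) = C_ss + (C₀ − C_ss) e^(−a t).
C(18.6) = 0.87668 + (-0.87668)·e^(−0.14514·18.6) = 0.87668 + (-0.87668)·0.067233 = 0.81774 mol/L.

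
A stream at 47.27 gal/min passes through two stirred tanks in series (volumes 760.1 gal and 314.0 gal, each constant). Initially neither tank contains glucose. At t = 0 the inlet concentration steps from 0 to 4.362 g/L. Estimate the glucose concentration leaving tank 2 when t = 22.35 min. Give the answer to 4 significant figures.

Time constants: τᵢ = Vᵢ/Q for each well-mixed tank.
τ₁ = 760.1/47.27 = 16.0800 min; τ₂ = 314.0/47.27 = 6.64269 min.
Solving the cascade with C₁(0)=C₂(0)=0 gives C₂(t) = C_in[1 − (τ₁ e^(−t/τ₁) − τ₂ e^(−t/τ₂))/(τ₁ − τ₂)].
At t = 22.35: e^(−t/τ₁) = 0.249093, e^(−t/τ₂) = 0.0345758.
C₂ = 4.362·[1 − (16.0800·0.249093 − 6.64269·0.0345758)/(9.43728)] = 4.362·0.599913 = 2.61682 g/L.

2.617 g/L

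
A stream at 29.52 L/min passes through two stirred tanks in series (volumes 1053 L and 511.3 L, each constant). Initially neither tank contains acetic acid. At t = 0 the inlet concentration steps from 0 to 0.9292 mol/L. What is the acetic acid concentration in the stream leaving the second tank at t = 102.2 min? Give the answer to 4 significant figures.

Species balance on tank i: dCᵢ/dt = (Cᵢ₋₁ − Cᵢ)/τᵢ with τᵢ = Vᵢ/Q.
τ₁ = 1053/29.52 = 35.6707 min; τ₂ = 511.3/29.52 = 17.3205 min.
Solving the cascade with C₁(0)=C₂(0)=0 gives C₂(t) = C_in[1 − (τ₁ e^(−t/τ₁) − τ₂ e^(−t/τ₂))/(τ₁ − τ₂)].
At t = 102.2: e^(−t/τ₁) = 0.0569778, e^(−t/τ₂) = 0.00273798.
C₂ = 0.9292·[1 − (35.6707·0.0569778 − 17.3205·0.00273798)/(18.3503)] = 0.9292·0.891826 = 0.828685 mol/L.

0.8287 mol/L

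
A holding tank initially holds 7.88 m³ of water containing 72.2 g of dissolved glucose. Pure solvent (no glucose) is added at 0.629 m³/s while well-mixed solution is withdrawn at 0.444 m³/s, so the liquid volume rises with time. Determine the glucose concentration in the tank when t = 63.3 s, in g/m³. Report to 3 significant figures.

0.414 g/m³

Let m(t) be the amount of glucose. Volume: V(t) = V₀ + (Q_in − Q_out) t = 7.88 + 0.18500 t; V(63.3) = 19.590 m³.
Species balance (pure solvent in): dm/dt = −Q_out · m/V(t).
Separate: dm/m = −Q_out dt/V(t) ⇒ ln(m/m₀) = −(Q_out/(Q_in−Q_out)) ln(V/V₀).
m = m₀ (V₀/V)^(Q_out/(Q_in−Q_out)) = 72.2 × (7.88/19.590)^(2.4000) = 8.1150 g.
C = m/V = 8.1150/19.590 = 0.41423 g/m³.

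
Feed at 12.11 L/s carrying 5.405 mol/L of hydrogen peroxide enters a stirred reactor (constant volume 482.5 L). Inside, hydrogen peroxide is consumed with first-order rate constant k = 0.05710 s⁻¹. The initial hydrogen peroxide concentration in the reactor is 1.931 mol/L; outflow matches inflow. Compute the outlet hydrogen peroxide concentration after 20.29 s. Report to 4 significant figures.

1.703 mol/L

Accumulation = in − out − consumed: V dC/dt = Q C_in − Q C − k V C.
dC/dt = (Q/V) C_in − (Q/V + k) C; effective rate a = Q/V + k = 0.0250984 + 0.05710 = 0.0821984 s⁻¹.
C_ss = Q C_in/(Q + kV) = 1.65036 mol/L; C(t) = C_ss + (C₀ − C_ss) e^(−a t).
C(20.29) = 1.65036 + (0.280639)·e^(−0.0821984·20.29) = 1.65036 + (0.280639)·0.188660 = 1.70331 mol/L.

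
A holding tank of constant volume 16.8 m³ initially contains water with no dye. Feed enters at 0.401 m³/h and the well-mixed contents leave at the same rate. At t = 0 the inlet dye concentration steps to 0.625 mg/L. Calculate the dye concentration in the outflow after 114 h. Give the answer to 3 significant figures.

Accumulation = in − out for the solute gives V dC/dt = Q(C_in − C).
Rewrite as dC/dt + C/τ = C_in/τ, τ = V/Q = 41.895 h.
This is linear first-order; C(t) = C_in + (C₀ − C_in) e^(−t/τ).
C(114) = 0.625 + (0 − 0.625)·e^(−114/41.895) = 0.625 + (-0.62500)·0.065804 = 0.58387 mg/L.

0.584 mg/L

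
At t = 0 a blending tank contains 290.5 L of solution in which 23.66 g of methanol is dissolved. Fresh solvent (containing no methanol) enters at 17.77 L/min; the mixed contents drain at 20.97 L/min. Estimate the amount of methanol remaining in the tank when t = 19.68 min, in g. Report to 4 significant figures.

4.771 g

Let m(t) be the amount of methanol. Volume: V(t) = V₀ + (Q_in − Q_out) t = 290.5 − 3.20000 t; V(19.68) = 227.524 L.
Solute balance: dm/dt = 0 − Q_out C = −Q_out m/V(t).
Separate: dm/m = −Q_out dt/V(t) ⇒ ln(m/m₀) = −(Q_out/(Q_in−Q_out)) ln(V/V₀).
m = m₀ (V₀/V)^(Q_out/(Q_in−Q_out)) = 23.66 × (290.5/227.524)^(-6.55313) = 4.77094 g.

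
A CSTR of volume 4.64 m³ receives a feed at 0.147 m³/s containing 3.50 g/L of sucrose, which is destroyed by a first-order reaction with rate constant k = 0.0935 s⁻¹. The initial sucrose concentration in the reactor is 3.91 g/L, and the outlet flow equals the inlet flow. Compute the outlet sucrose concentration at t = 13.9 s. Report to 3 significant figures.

1.42 g/L

Species balance: V dC/dt = Q C_in − Q C − k V C.
dC/dt = (Q/V) C_in − (Q/V + k) C; effective rate a = Q/V + k = 0.031681 + 0.0935 = 0.12518 s⁻¹.
C_ss = Q C_in/(Q + kV) = 0.88579 g/L; C(t) = C_ss + (C₀ − C_ss) e^(−a t).
C(13.9) = 0.88579 + (3.0242)·e^(−0.12518·13.9) = 0.88579 + (3.0242)·0.17552 = 1.4166 g/L.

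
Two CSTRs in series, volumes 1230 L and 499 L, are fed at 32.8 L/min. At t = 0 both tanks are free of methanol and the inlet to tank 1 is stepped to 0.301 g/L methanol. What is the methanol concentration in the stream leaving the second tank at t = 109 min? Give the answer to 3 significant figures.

Time constants: τᵢ = Vᵢ/Q for each well-mixed tank.
τ₁ = 1230/32.8 = 37.500 min; τ₂ = 499/32.8 = 15.213 min.
Tank 1: C₁ = C_in(1 − e^(−t/τ₁)). Tank 2 (τ₁ ≠ τ₂): C₂ = C_in[1 − (τ₁ e^(−t/τ₁) − τ₂ e^(−t/τ₂))/(τ₁ − τ₂)].
At t = 109: e^(−t/τ₁) = 0.054658, e^(−t/τ₂) = 0.00077339.
C₂ = 0.301·[1 − (37.500·0.054658 − 15.213·0.00077339)/(22.287)] = 0.301·0.90856 = 0.27348 g/L.

0.273 g/L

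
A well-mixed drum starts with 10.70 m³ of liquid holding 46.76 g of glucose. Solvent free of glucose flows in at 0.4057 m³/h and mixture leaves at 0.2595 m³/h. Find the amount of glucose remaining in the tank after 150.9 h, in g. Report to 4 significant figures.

6.416 g

Let m(t) be the amount of glucose. Volume: V(t) = V₀ + (Q_in − Q_out) t = 10.70 + 0.146200 t; V(150.9) = 32.7616 m³.
Species balance (pure solvent in): dm/dt = −Q_out · m/V(t).
dm/m = −Q_out dt/(V₀ + 0.146200 t); integrating gives ln(m/m₀) = −(Q_out/(Q_in−Q_out)) ln(V/V₀).
m = m₀ (V₀/V)^(Q_out/(Q_in−Q_out)) = 46.76 × (10.70/32.7616)^(1.77497) = 6.41615 g.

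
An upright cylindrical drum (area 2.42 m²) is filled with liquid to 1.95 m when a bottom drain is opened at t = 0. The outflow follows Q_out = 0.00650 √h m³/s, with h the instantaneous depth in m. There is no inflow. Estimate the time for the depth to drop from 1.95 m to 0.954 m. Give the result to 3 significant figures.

With no inflow, A dh/dt = −0.00650 √h.
∫ h^(−1/2) dh = −(0.00650/A) ∫ dt, giving 2√h = 2√h₀ − (0.00650/A) t.
t = 2A(√h₀ − √h)/0.00650 = 2·2.42·(√1.95 − √0.954)/0.00650
  = 4.8400 × (1.3964 − 0.97673) / 0.00650 = 312.51 s.

313 s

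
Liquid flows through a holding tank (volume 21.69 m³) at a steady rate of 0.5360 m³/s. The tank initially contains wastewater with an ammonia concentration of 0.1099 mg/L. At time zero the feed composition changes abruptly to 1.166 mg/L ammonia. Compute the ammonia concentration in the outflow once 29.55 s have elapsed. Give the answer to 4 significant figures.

Unsteady species balance (constant V, well mixed): V dC/dt = Q(C_in − C).
So dC/dt = (C_in − C)/τ with τ = V/Q = 21.69/0.5360 = 40.4664 s.
This is linear first-order; C(t) = C_in + (C₀ − C_in) e^(−t/τ).
C(29.55) = 1.166 + (0.1099 − 1.166)·e^(−29.55/40.4664) = 1.166 + (-1.05610)·0.481796 = 0.657176 mg/L.

0.6572 mg/L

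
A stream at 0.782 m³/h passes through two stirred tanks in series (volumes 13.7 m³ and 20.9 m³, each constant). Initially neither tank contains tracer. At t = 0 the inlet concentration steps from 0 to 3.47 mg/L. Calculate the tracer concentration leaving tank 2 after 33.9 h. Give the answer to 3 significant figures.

Species balance on tank i: dCᵢ/dt = (Cᵢ₋₁ − Cᵢ)/τᵢ with τᵢ = Vᵢ/Q.
τ₁ = 13.7/0.782 = 17.519 h; τ₂ = 20.9/0.782 = 26.726 h.
Tank 1: C₁ = C_in(1 − e^(−t/τ₁)). Tank 2 (τ₁ ≠ τ₂): C₂ = C_in[1 − (τ₁ e^(−t/τ₁) − τ₂ e^(−t/τ₂))/(τ₁ − τ₂)].
At t = 33.9: e^(−t/τ₁) = 0.14442, e^(−t/τ₂) = 0.28128.
C₂ = 3.47·[1 − (17.519·0.14442 − 26.726·0.28128)/(-9.2072)] = 3.47·0.45831 = 1.5903 mg/L.

1.59 mg/L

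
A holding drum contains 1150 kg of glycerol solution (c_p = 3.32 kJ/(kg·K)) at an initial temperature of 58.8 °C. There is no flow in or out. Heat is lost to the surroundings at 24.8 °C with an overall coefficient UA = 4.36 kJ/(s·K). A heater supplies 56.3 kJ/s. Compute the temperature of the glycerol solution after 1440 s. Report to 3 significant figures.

Heat balance on the well-mixed liquid: M c_p dT/dt = −UA(T − T_amb) + Q̇.
dT/dt = (T_ss − T)/τ with T_ss = T_amb + Q̇/UA = 24.8 + 56.3/4.36 = 37.713 °C, τ = M c_p/UA = 1150·3.32/4.36 = 875.69 s.
Integrating: T(t) = T_ss + (T₀ − T_ss) e^(−t/τ).
T(1440) = 37.713 + (21.087)·0.19312 = 41.785 °C.

41.8 °C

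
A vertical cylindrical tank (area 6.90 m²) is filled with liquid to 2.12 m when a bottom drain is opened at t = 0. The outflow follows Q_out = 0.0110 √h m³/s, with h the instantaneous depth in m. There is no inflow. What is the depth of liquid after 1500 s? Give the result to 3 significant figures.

Mass balance (ρ constant): A dh/dt = −0.0110 √h.
∫ h^(−1/2) dh = −(0.0110/A) ∫ dt, giving 2√h = 2√h₀ − (0.0110/A) t.
√h = √2.12 − 0.0110·1500/(2·6.90) = 1.4560 − 1.1957 = 0.26037.
h = 0.26037² = 0.067792 m.

0.0678 m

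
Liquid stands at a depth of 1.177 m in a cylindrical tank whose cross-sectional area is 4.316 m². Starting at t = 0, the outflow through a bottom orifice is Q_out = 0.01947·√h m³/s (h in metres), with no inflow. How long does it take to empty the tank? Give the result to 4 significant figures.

With no inflow, A dh/dt = −0.01947 √h.
∫ h^(−1/2) dh = −(0.01947/A) ∫ dt, giving 2√h = 2√h₀ − (0.01947/A) t.
Set h = 0: 2√h₀ = (0.01947/A) t_empty ⇒ t_empty = 2A√h₀/0.01947.
t_empty = 2·4.316·√1.177/0.01947 = 8.63200·1.08490/0.01947 = 480.987 s.

481.0 s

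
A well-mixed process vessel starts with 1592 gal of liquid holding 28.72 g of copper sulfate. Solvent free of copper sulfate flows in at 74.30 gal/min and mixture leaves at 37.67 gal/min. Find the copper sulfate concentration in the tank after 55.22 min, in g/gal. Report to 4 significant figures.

Let m(t) be the amount of copper sulfate. Volume: V(t) = V₀ + (Q_in − Q_out) t = 1592 + 36.6300 t; V(55.22) = 3614.71 gal.
No copper sulfate enters, so dm/dt = −Q_out · (m/V).
Separate: dm/m = −Q_out dt/V(t) ⇒ ln(m/m₀) = −(Q_out/(Q_in−Q_out)) ln(V/V₀).
m = m₀ (V₀/V)^(Q_out/(Q_in−Q_out)) = 28.72 × (1592/3614.71)^(1.02839) = 12.3579 g.
C = m/V = 12.3579/3614.71 = 0.00341877 g/gal.

0.003419 g/gal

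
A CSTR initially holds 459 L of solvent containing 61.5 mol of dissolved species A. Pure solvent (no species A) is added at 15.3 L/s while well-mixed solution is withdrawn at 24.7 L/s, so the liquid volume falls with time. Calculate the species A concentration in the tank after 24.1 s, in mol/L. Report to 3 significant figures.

Total volume: dV/dt = Q_in − Q_out = -9.4000 L/s, so V(t) = 459 − 9.4000 t and V(24.1) = 232.46 L.
Species balance (pure solvent in): dm/dt = −Q_out · m/V(t).
dm/m = −Q_out dt/(V₀ − 9.4000 t); integrating gives ln(m/m₀) = −(Q_out/(Q_in−Q_out)) ln(V/V₀).
m = m₀ (V₀/V)^(Q_out/(Q_in−Q_out)) = 61.5 × (459/232.46)^(-2.6277) = 10.292 mol.
C = m/V = 10.292/232.46 = 0.044274 mol/L.

0.0443 mol/L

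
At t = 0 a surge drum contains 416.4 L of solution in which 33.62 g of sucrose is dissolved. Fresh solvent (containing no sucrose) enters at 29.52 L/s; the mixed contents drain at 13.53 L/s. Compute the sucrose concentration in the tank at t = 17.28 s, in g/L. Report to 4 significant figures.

Total volume: dV/dt = Q_in − Q_out = 15.9900 L/s, so V(t) = 416.4 + 15.9900 t and V(17.28) = 692.707 L.
Solute balance: dm/dt = 0 − Q_out C = −Q_out m/V(t).
Separate: dm/m = −Q_out dt/V(t) ⇒ ln(m/m₀) = −(Q_out/(Q_in−Q_out)) ln(V/V₀).
m = m₀ (V₀/V)^(Q_out/(Q_in−Q_out)) = 33.62 × (416.4/692.707)^(0.846154) = 21.8557 g.
C = m/V = 21.8557/692.707 = 0.0315511 g/L.

0.03155 g/L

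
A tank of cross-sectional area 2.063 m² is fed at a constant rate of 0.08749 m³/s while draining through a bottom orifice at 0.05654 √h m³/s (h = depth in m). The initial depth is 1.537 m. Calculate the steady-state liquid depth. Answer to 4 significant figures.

A dh/dt = Q_in − 0.05654 √h. Steady state requires inflow = outflow:
Q_in = 0.05654 √h_ss ⇒ √h_ss = 0.08749/0.05654 = 1.54740.
h_ss = 1.54740² = 2.39445 m. (Since h₀ = 1.537 m < h_ss, the level will rise toward this value.)

2.394 m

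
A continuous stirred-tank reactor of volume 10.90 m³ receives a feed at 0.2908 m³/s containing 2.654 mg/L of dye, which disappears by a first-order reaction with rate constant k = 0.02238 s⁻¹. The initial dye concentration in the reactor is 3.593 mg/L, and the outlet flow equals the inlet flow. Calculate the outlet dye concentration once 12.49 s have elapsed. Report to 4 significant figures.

2.608 mg/L

Accumulation = in − out − consumed: V dC/dt = Q C_in − Q C − k V C.
This is linear with rate a = Q/V + k = 0.0490589 s⁻¹.
C_ss = Q C_in/(Q + kV) = 1.44328 mg/L; C(t) = C_ss + (C₀ − C_ss) e^(−a t).
C(12.49) = 1.44328 + (2.14972)·e^(−0.0490589·12.49) = 1.44328 + (2.14972)·0.541861 = 2.60813 mg/L.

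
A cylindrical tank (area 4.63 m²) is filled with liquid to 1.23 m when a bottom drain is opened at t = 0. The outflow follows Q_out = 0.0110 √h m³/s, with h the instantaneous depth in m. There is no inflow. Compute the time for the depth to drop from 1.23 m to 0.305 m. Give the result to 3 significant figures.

Mass balance (ρ constant): A dh/dt = −0.0110 √h.
This is separable: 2 d(√h)/dt = −0.0110/A, so √h = √h₀ − (0.0110/(2A)) t.
t = 2A(√h₀ − √h)/0.0110 = 2·4.63·(√1.23 − √0.305)/0.0110
  = 9.2600 × (1.1091 − 0.55227) / 0.0110 = 468.71 s.

469 s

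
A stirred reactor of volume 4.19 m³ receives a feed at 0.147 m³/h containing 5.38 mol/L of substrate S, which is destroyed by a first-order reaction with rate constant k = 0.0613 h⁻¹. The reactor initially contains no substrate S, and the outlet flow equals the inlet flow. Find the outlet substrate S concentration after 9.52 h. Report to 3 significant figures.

1.18 mol/L

Species balance: V dC/dt = Q C_in − Q C − k V C.
dC/dt = (Q/V) C_in − (Q/V + k) C; effective rate a = Q/V + k = 0.035084 + 0.0613 = 0.096384 h⁻¹.
C_ss = Q C_in/(Q + kV) = 1.9583 mol/L; C(t) = C_ss + (C₀ − C_ss) e^(−a t).
C(9.52) = 1.9583 + (-1.9583)·e^(−0.096384·9.52) = 1.9583 + (-1.9583)·0.39949 = 1.1760 mol/L.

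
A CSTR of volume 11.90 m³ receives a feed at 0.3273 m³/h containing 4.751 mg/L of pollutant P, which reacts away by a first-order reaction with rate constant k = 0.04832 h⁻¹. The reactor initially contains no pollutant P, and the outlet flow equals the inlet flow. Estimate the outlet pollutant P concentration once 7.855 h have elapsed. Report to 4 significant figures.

Accumulation = in − out − consumed: V dC/dt = Q C_in − Q C − k V C.
This is linear with rate a = Q/V + k = 0.0758242 h⁻¹.
C_ss = Q C_in/(Q + kV) = 1.72336 mg/L; C(t) = C_ss + (C₀ − C_ss) e^(−a t).
C(7.855) = 1.72336 + (-1.72336)·e^(−0.0758242·7.855) = 1.72336 + (-1.72336)·0.551232 = 0.773389 mg/L.

0.7734 mg/L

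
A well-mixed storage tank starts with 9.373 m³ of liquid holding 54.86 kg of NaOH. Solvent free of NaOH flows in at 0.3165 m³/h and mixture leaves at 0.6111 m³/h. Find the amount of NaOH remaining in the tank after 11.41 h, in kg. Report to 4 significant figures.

Let m(t) be the amount of NaOH. Volume: V(t) = V₀ + (Q_in − Q_out) t = 9.373 − 0.294600 t; V(11.41) = 6.01161 m³.
No NaOH enters, so dm/dt = −Q_out · (m/V).
Separate: dm/m = −Q_out dt/V(t) ⇒ ln(m/m₀) = −(Q_out/(Q_in−Q_out)) ln(V/V₀).
m = m₀ (V₀/V)^(Q_out/(Q_in−Q_out)) = 54.86 × (9.373/6.01161)^(-2.07434) = 21.8344 kg.

21.83 kg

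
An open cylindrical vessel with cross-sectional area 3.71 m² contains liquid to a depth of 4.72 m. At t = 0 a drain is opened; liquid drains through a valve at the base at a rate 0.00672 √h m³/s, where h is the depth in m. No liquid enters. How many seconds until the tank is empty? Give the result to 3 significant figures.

A dh/dt = −Q_out = −0.00672 √h.
∫ h^(−1/2) dh = −(0.00672/A) ∫ dt, giving 2√h = 2√h₀ − (0.00672/A) t.
Tank is empty when √h = 0: t_empty = 2A√h₀/0.00672.
t_empty = 2·3.71·√4.72/0.00672 = 7.4200·2.1726/0.00672 = 2398.9 s.

2400 s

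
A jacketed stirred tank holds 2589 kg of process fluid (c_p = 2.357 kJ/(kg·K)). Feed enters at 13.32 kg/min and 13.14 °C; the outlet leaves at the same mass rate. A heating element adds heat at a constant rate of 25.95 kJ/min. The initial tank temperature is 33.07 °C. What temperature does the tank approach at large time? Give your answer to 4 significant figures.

Heat balance on the well-mixed liquid: M c_p dT/dt = ṁ c_p (T_in − T) + 25.95.
At steady state dT/dt = 0 ⇒ T_ss = T_in + Q̇/(ṁ c_p) = 13.14 + 25.95/(13.32·2.357) = 13.9666 °C.

13.97 °C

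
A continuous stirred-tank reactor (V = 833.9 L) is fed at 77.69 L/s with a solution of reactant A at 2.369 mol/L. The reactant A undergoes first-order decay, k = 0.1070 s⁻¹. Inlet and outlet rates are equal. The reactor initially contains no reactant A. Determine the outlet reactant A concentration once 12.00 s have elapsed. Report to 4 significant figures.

1.003 mol/L

V dC/dt = Q(C_in − C) − k V C.
dC/dt = (Q/V) C_in − (Q/V + k) C; effective rate a = Q/V + k = 0.0931646 + 0.1070 = 0.200165 s⁻¹.
C_ss = Q C_in/(Q + kV) = 1.10263 mol/L; C(t) = C_ss + (C₀ − C_ss) e^(−a t).
C(12.00) = 1.10263 + (-1.10263)·e^(−0.200165·12.00) = 1.10263 + (-1.10263)·0.0905389 = 1.00280 mol/L.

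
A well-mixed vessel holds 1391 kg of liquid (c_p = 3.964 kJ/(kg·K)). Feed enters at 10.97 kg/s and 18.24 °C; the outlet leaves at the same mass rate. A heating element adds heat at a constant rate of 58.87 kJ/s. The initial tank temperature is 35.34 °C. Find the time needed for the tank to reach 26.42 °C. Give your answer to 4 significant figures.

M c_p dT/dt = ṁ c_p (T_in − T) + Q̇.
τ = M/ṁ = 126.800 s; T_ss = T_in + Q̇/(ṁ c_p) = 19.5938 °C.
T(t) = T_ss + (T₀ − T_ss) e^(−t/τ). Set T = 26.42:
e^(−t/τ) = (26.42 − 19.5938)/(35.34 − 19.5938) = 0.433514
t = −126.800 · ln(0.433514) = 105.984 s.

106.0 s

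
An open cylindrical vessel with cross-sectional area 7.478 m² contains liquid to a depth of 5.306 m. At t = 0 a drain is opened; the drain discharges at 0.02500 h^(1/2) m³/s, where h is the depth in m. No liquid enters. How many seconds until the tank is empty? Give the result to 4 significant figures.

A dh/dt = −Q_out = −0.02500 √h.
This is separable: 2 d(√h)/dt = −0.02500/A, so √h = √h₀ − (0.02500/(2A)) t.
Set h = 0: 2√h₀ = (0.02500/A) t_empty ⇒ t_empty = 2A√h₀/0.02500.
t_empty = 2·7.478·√5.306/0.02500 = 14.9560·2.30348/0.02500 = 1378.03 s.

1378 s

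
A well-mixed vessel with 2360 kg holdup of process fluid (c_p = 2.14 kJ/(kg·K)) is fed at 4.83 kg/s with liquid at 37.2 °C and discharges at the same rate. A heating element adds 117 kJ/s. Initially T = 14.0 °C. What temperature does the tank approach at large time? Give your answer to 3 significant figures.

M c_p dT/dt = ṁ c_p (T_in − T) + Q̇.
At steady state dT/dt = 0 ⇒ T_ss = T_in + Q̇/(ṁ c_p) = 37.2 + 117/(4.83·2.14) = 48.519 °C.

48.5 °C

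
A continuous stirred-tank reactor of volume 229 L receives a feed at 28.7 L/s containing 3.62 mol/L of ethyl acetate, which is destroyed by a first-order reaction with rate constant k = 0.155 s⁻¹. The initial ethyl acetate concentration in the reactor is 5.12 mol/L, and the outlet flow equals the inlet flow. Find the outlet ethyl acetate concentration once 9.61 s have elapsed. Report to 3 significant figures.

V dC/dt = Q(C_in − C) − k V C.
dC/dt = (Q/V) C_in − (Q/V + k) C; effective rate a = Q/V + k = 0.12533 + 0.155 = 0.28033 s⁻¹.
C_ss = Q C_in/(Q + kV) = 1.6184 mol/L; C(t) = C_ss + (C₀ − C_ss) e^(−a t).
C(9.61) = 1.6184 + (3.5016)·e^(−0.28033·9.61) = 1.6184 + (3.5016)·0.067614 = 1.8552 mol/L.

1.86 mol/L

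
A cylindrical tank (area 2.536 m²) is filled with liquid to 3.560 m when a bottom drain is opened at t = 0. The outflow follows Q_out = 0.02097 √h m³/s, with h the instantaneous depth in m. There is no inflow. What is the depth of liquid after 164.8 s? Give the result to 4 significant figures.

1.453 m

Accumulation of liquid (constant cross-section A): A dh/dt = −0.02097 √h.
This is separable: 2 d(√h)/dt = −0.02097/A, so √h = √h₀ − (0.02097/(2A)) t.
√h = √3.560 − 0.02097·164.8/(2·2.536) = 1.88680 − 0.681360 = 1.20544.
h = 1.20544² = 1.45308 m.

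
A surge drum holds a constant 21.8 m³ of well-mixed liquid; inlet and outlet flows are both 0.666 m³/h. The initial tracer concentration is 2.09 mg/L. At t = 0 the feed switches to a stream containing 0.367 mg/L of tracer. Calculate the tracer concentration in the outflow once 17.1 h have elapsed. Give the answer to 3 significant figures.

1.39 mg/L

Species balance on the tank: V dC/dt = Q(C_in − C).
So dC/dt = (C_in − C)/τ with τ = V/Q = 21.8/0.666 = 32.733 h.
This is linear first-order; C(t) = C_in + (C₀ − C_in) e^(−t/τ).
C(17.1) = 0.367 + (2.09 − 0.367)·e^(−17.1/32.733) = 0.367 + (1.7230)·0.59309 = 1.3889 mg/L.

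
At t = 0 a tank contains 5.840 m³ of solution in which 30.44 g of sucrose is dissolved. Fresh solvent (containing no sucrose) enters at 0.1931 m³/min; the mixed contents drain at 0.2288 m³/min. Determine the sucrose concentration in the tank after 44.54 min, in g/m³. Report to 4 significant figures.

Total volume: dV/dt = Q_in − Q_out = -0.0357000 m³/min, so V(t) = 5.840 − 0.0357000 t and V(44.54) = 4.24992 m³.
Species balance (pure solvent in): dm/dt = −Q_out · m/V(t).
Separate: dm/m = −Q_out dt/V(t) ⇒ ln(m/m₀) = −(Q_out/(Q_in−Q_out)) ln(V/V₀).
m = m₀ (V₀/V)^(Q_out/(Q_in−Q_out)) = 30.44 × (5.840/4.24992)^(-6.40896) = 3.97012 g.
C = m/V = 3.97012/4.24992 = 0.934162 g/m³.

0.9342 g/m³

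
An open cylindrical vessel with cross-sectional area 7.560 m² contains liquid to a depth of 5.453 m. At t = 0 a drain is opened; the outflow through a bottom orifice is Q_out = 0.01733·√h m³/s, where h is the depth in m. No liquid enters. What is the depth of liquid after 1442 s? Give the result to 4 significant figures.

A dh/dt = −Q_out = −0.01733 √h.
This is separable: 2 d(√h)/dt = −0.01733/A, so √h = √h₀ − (0.01733/(2A)) t.
√h = √5.453 − 0.01733·1442/(2·7.560) = 2.33517 − 1.65277 = 0.682397.
h = 0.682397² = 0.465666 m.

0.4657 m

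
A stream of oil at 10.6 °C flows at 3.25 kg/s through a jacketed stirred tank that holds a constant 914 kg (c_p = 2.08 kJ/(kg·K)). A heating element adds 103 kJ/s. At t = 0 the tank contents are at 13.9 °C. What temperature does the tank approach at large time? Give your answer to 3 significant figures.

Unsteady energy balance on the tank contents: M c_p dT/dt = ṁ c_p (T_in − T) + 103.
At steady state dT/dt = 0 ⇒ T_ss = T_in + Q̇/(ṁ c_p) = 10.6 + 103/(3.25·2.08) = 25.837 °C.

25.8 °C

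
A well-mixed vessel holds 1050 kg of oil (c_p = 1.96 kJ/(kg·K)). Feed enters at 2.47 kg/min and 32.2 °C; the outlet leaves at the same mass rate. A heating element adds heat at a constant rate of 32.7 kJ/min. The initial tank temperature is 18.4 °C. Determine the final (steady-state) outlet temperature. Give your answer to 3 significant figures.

39.0 °C

First-law balance (no shaft work): M c_p dT/dt = ṁ c_p (T_in − T) + 32.7.
At steady state dT/dt = 0 ⇒ T_ss = T_in + Q̇/(ṁ c_p) = 32.2 + 32.7/(2.47·1.96) = 38.955 °C.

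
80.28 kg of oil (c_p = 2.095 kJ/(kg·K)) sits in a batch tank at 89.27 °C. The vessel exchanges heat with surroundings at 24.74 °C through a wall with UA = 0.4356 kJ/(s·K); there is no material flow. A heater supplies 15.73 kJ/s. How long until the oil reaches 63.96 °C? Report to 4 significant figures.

854.4 s

M c_p dT/dt = −UA(T − T_amb) + Q̇.
τ = M c_p/UA = 386.103 s; T_ss = T_amb + Q̇/UA = 24.74 + 15.73/0.4356 = 60.8511 °C.
T(t) = T_ss + (T₀ − T_ss)e^(−t/τ); set T = 63.96:
t = −τ ln[(T − T_ss)/(T₀ − T_ss)] = −386.103 · ln(0.109395) = 854.365 s.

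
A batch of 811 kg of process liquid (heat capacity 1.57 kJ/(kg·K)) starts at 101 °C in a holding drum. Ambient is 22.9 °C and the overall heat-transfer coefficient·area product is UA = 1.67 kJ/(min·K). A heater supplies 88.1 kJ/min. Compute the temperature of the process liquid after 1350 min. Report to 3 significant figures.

80.0 °C

Lumped-capacitance energy balance: M c_p dT/dt = UA(T_amb − T) + Q̇.
dT/dt = (T_ss − T)/τ with T_ss = T_amb + Q̇/UA = 22.9 + 88.1/1.67 = 75.654 °C, τ = M c_p/UA = 811·1.57/1.67 = 762.44 min.
T approaches T_ss exponentially: T(t) = T_ss + (T₀ − T_ss) e^(−t/τ).
T(1350) = 75.654 + (25.346)·0.17022 = 79.969 °C.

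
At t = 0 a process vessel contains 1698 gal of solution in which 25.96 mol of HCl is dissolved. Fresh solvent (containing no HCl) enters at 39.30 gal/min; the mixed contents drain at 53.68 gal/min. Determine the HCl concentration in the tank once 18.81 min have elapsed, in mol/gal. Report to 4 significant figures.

0.009515 mol/gal

Let m(t) be the amount of HCl. Volume: V(t) = V₀ + (Q_in − Q_out) t = 1698 − 14.3800 t; V(18.81) = 1427.51 gal.
Solute balance: dm/dt = 0 − Q_out C = −Q_out m/V(t).
Separate: dm/m = −Q_out dt/V(t) ⇒ ln(m/m₀) = −(Q_out/(Q_in−Q_out)) ln(V/V₀).
m = m₀ (V₀/V)^(Q_out/(Q_in−Q_out)) = 25.96 × (1698/1427.51)^(-3.73296) = 13.5830 mol.
C = m/V = 13.5830/1427.51 = 0.00951518 mol/gal.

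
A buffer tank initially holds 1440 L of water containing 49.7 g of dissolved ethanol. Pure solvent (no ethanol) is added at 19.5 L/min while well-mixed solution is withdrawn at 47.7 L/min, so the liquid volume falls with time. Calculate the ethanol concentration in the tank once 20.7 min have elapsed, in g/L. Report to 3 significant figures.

Total volume: dV/dt = Q_in − Q_out = -28.200 L/min, so V(t) = 1440 − 28.200 t and V(20.7) = 856.26 L.
Species balance (pure solvent in): dm/dt = −Q_out · m/V(t).
Separate: dm/m = −Q_out dt/V(t) ⇒ ln(m/m₀) = −(Q_out/(Q_in−Q_out)) ln(V/V₀).
m = m₀ (V₀/V)^(Q_out/(Q_in−Q_out)) = 49.7 × (1440/856.26)^(-1.6915) = 20.630 g.
C = m/V = 20.630/856.26 = 0.024093 g/L.

0.0241 g/L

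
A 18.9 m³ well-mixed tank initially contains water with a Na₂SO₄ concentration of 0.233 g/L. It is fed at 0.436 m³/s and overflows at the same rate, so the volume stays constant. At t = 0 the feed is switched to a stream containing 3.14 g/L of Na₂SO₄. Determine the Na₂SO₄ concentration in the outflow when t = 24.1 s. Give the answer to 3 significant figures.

Transient balance on the dissolved component: V dC/dt = Q(C_in − C).
Time constant τ = V/Q = 18.9/0.436 = 43.349 s.
Solution: C(t) = C_in + (C₀ − C_in) e^(−t/τ).
C(24.1) = 3.14 + (0.233 − 3.14)·e^(−24.1/43.349) = 3.14 + (-2.9070)·0.57352 = 1.4728 g/L.

1.47 g/L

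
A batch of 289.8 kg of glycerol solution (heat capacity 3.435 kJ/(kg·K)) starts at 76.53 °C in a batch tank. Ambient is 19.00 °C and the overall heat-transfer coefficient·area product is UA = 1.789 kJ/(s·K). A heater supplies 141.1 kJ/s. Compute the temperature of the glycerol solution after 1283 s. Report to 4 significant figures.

Lumped-capacitance energy balance: M c_p dT/dt = UA(T_amb − T) + Q̇.
dT/dt = (T_ss − T)/τ with T_ss = T_amb + Q̇/UA = 19.00 + 141.1/1.789 = 97.8709 °C, τ = M c_p/UA = 289.8·3.435/1.789 = 556.435 s.
Integrating: T(t) = T_ss + (T₀ − T_ss) e^(−t/τ).
T(1283) = 97.8709 + (-21.3409)·0.0996842 = 95.7435 °C.

95.74 °C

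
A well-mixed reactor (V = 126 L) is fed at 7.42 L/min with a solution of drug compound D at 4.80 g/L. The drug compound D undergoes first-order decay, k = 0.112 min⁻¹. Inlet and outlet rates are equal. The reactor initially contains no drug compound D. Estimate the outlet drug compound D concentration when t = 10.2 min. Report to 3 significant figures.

1.36 g/L

Accumulation = in − out − consumed: V dC/dt = Q C_in − Q C − k V C.
dC/dt = (Q/V) C_in − (Q/V + k) C; effective rate a = Q/V + k = 0.058889 + 0.112 = 0.17089 min⁻¹.
C_ss = Q C_in/(Q + kV) = 1.6541 g/L; C(t) = C_ss + (C₀ − C_ss) e^(−a t).
C(10.2) = 1.6541 + (-1.6541)·e^(−0.17089·10.2) = 1.6541 + (-1.6541)·0.17498 = 1.3647 g/L.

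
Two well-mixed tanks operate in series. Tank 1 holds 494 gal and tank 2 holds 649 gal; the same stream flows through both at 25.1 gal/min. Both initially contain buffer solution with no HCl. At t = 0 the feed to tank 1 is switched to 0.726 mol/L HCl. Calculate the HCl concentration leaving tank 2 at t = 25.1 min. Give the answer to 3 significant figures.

0.221 mol/L

Species balance on tank i: dCᵢ/dt = (Cᵢ₋₁ − Cᵢ)/τᵢ with τᵢ = Vᵢ/Q.
τ₁ = 494/25.1 = 19.681 min; τ₂ = 649/25.1 = 25.857 min.
Solving the cascade with C₁(0)=C₂(0)=0 gives C₂(t) = C_in[1 − (τ₁ e^(−t/τ₁) − τ₂ e^(−t/τ₂))/(τ₁ − τ₂)].
At t = 25.1: e^(−t/τ₁) = 0.27934, e^(−t/τ₂) = 0.37880.
C₂ = 0.726·[1 − (19.681·0.27934 − 25.857·0.37880)/(-6.1753)] = 0.726·0.30420 = 0.22085 mol/L.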